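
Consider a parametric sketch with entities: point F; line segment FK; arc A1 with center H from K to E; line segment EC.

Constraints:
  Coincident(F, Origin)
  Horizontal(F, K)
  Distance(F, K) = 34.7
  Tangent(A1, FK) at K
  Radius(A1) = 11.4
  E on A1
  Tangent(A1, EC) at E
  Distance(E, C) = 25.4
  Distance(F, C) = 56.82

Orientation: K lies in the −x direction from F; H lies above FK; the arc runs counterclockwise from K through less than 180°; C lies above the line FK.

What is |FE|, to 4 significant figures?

31.90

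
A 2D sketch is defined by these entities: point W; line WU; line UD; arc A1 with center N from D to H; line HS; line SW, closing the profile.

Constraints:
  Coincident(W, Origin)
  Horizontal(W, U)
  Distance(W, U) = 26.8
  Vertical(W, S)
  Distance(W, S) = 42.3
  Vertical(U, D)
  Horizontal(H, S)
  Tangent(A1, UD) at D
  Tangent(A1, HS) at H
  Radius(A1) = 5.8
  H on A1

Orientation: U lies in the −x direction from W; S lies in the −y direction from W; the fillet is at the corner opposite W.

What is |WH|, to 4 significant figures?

47.23

W is at the origin; W and U share the same y with |WU| = 26.8 and U on the −x side, so U = (-26.80, 0.000). W and S share the same x with |WS| = 42.3 and S on the −y side, so S = (0.000, -42.30). The virtual corner opposite W is at (-26.80, -42.30). Since A1 is tangent to UD there, ND ⟂ UD and since A1 is tangent to HS there, NH ⟂ HS, with radius 5.8, so the center N sits 5.8 in from both sides at N = (-21.00, -36.50). That places the tangent points at D = (-26.80, -36.50) on UD and H = (-21.00, -42.30) on HS. Then |WH| = |H − W| = 47.23.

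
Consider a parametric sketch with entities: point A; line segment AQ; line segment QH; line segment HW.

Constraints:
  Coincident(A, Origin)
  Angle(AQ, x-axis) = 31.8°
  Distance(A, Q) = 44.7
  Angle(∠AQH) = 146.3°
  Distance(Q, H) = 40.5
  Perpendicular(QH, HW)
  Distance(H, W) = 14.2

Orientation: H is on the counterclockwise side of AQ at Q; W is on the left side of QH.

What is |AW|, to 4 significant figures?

78.41

A is at the origin; AQ runs at 31.8° with length 44.7, so Q = 44.7·(cos 31.8°, sin 31.8°) = (37.99, 23.55). ∠AQH = 146.3°, so QH runs at 31.8° + (180° − 146.3°) = 65.50° from the x-axis; with |QH| = 40.5, H = Q + 40.5·(cos 65.50°, sin 65.50°) = (54.79, 60.41). QH ⟂ HW; with |HW| = 14.2 on the left of QH, W = H + 14.2·(-0.9100, 0.4147) = (41.86, 66.30). Then |AW| = |W − A| = 78.41.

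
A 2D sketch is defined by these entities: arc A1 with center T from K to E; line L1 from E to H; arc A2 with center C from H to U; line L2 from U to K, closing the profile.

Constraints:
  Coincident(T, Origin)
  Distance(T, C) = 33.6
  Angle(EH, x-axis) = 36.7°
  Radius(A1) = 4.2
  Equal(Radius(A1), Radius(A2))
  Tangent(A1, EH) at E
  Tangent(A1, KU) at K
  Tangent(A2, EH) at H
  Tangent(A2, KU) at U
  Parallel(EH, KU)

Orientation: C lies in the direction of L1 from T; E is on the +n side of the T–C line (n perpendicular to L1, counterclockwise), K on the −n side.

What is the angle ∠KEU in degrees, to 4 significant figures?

75.96°

The slot axis is L1's direction at 36.7°, so u = (cos 36.7°, sin 36.7°) = (0.8018, 0.5976) and n = (−sin 36.7°, cos 36.7°) = (-0.5976, 0.8018). T is at the origin and C lies 33.6 along u from T, so C = 33.6·u = (26.94, 20.08). Tangency of A1 to both parallel lines with radius 4.2 puts E and K at T ± 4.2·n: E = (-2.510, 3.367), K = (2.510, -3.367). Equal radii place H and U the same way about C: H = C + 4.2·n = (24.43, 23.45), U = C − 4.2·n = (29.45, 16.71). Then cos ∠KEU = EK·EU / (|EK||EU|), giving 75.96°.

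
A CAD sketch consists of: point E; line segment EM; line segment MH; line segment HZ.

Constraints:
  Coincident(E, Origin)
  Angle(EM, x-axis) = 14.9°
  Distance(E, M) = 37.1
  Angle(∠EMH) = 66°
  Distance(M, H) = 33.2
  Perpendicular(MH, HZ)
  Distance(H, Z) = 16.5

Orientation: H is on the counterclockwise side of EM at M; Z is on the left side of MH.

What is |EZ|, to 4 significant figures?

25.11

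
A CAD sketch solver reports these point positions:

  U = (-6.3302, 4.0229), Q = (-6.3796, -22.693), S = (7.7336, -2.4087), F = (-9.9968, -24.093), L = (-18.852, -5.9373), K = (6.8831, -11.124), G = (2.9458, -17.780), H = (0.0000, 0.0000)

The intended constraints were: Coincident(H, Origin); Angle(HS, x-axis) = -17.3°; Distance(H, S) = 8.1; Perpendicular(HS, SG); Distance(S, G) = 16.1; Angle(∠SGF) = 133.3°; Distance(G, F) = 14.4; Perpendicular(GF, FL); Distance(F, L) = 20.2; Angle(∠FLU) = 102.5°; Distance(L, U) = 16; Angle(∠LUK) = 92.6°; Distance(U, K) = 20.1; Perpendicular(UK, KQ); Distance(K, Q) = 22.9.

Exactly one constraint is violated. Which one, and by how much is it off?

Distance(K, Q) = 22.9 — off by 5.30.

H = (0.00, 0.00) ✓; HS at -17.30° ✓; |HS| = 8.100 ✓; ∠(HS, SG) = 90.00° ✓; |SG| = 16.10 ✓; ∠SGF = 133.3° ✓; |GF| = 14.40 ✓; ∠(GF, FL) = 90.00° ✓; |FL| = 20.20 ✓; ∠FLU = 102.5° ✓; |LU| = 16.00 ✓; ∠LUK = 92.60° ✓; |UK| = 20.10 ✓; ∠(UK, KQ) = 90.00° ✓; |KQ| = 17.60 ✗.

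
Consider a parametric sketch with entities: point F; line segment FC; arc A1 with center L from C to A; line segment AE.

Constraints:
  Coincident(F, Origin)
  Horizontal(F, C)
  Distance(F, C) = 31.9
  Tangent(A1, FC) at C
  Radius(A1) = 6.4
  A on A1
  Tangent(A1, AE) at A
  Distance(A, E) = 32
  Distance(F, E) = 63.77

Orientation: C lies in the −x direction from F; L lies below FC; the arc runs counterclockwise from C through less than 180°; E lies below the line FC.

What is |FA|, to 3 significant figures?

36.6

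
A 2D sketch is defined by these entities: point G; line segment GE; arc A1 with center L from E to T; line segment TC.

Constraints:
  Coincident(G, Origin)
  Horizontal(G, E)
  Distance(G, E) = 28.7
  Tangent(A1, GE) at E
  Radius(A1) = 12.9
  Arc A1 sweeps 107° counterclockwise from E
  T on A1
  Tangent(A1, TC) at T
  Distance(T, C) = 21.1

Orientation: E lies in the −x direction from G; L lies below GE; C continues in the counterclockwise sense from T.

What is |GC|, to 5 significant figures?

50.731

G is at the origin; GE is horizontal with |GE| = 28.7 and E on the −x side, so E = (-28.700, 0.0000). The tangent condition forces LE to be normal to GE, so L = E + (0, -12.9) = (-28.700, -12.900). On A1, E sits at bearing 90° from L; a 107° counterclockwise sweep puts T at bearing 197°, so T = L + 12.9·(cos 197°, sin 197°) = (-41.036, -16.672). Tangency of A1 to TC means the radius LT is perpendicular to TC, so TC runs along (−sin 197°, cos 197°); with |TC| = 21.1, C = (-34.867, -36.850). Then |GC| = |C − G| = 50.731.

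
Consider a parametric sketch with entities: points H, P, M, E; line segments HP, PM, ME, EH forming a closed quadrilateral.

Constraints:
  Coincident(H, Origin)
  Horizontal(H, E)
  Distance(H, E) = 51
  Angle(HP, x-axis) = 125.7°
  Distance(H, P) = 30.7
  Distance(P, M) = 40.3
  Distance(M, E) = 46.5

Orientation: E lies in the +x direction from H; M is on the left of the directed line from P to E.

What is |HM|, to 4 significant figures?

41.24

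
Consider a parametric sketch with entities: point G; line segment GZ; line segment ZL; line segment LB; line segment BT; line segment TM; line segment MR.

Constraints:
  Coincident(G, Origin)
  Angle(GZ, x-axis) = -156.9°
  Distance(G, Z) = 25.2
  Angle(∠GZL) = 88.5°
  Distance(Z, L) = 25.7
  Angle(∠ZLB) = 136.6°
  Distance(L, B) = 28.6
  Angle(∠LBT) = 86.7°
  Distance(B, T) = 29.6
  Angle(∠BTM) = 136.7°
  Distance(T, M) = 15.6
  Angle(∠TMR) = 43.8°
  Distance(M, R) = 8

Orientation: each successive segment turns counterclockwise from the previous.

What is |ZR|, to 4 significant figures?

37.59

G is at the origin; GZ runs at -156.9° with length 25.2, so Z = (-23.18, -9.887). ∠GZL = 88.5° gives ZL at -65.40° from the x-axis; with |ZL| = 25.7, L = (-12.48, -33.25). ∠ZLB = 136.6° gives LB at -22.00° from the x-axis; with |LB| = 28.6, B = (14.04, -43.97). ∠LBT = 86.7° gives BT at 71.30° from the x-axis; with |BT| = 29.6, T = (23.53, -15.93). ∠BTM = 136.7° gives TM at 114.6° from the x-axis; with |TM| = 15.6, M = (17.03, -1.747). ∠TMR = 43.8° gives MR at -109.2° from the x-axis; with |MR| = 8.0, R = (14.40, -9.302). Then |ZR| = |R − Z| = 37.59.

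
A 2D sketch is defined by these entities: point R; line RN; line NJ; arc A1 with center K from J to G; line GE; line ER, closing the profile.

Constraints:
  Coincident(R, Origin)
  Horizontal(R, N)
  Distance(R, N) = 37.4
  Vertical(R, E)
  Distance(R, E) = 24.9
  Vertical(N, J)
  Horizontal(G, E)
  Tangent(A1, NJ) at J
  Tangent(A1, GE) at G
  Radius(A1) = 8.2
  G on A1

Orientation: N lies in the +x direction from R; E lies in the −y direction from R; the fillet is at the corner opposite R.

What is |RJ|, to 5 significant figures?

40.959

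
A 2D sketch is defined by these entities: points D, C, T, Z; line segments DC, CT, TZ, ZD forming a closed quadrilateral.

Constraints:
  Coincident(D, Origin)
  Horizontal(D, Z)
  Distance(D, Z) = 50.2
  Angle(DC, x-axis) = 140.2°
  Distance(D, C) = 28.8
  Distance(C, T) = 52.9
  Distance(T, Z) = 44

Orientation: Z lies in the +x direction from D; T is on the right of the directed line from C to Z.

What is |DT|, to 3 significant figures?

25.0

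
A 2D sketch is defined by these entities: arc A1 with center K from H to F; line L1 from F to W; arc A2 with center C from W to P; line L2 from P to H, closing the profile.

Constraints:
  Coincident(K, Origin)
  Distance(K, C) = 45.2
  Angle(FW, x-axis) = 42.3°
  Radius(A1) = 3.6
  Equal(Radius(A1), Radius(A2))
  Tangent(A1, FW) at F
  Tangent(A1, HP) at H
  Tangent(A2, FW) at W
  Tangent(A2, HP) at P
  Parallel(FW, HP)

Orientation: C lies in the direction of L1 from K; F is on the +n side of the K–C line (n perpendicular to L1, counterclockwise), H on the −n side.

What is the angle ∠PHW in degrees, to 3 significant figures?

9.05°

The slot axis is L1's direction at 42.3°, so u = (cos 42.3°, sin 42.3°) = (0.740, 0.673) and n = (−sin 42.3°, cos 42.3°) = (-0.673, 0.740). K is at the origin and C lies 45.2 along u from K, so C = 45.2·u = (33.4, 30.4). Tangency of A1 to both parallel lines with radius 3.6 puts F and H at K ± 3.6·n: F = (-2.42, 2.66), H = (2.42, -2.66). Equal radii place W and P the same way about C: W = C + 3.6·n = (31.0, 33.1), P = C − 3.6·n = (35.9, 27.8). Then cos ∠PHW = HP·HW / (|HP||HW|), giving 9.05°.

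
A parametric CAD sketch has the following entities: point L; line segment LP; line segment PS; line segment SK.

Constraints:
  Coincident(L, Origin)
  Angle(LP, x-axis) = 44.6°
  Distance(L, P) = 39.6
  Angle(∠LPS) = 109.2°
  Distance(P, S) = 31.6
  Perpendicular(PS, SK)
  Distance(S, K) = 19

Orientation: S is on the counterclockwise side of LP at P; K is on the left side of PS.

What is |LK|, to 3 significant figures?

48.3

∠LPS = 109.2°, so PS runs at 44.6° + (180° − 109.2°) = 115° from the x-axis; with |PS| = 31.6, S = P + 31.6·(cos 115°, sin 115°) = (14.6, 56.4). PS is perpendicular to SK; with |SK| = 19.0 on the left of PS, K = S + 19.0·(-0.903, -0.429) = (-2.52, 48.2). Then |LK| = |K − L| = 48.3.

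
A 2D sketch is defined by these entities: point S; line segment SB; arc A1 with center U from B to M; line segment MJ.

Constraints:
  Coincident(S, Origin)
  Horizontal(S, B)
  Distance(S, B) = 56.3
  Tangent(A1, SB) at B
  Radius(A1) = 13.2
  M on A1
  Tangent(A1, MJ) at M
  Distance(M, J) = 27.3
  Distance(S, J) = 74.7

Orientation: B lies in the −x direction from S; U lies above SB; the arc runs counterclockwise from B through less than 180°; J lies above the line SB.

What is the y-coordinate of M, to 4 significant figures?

20.71

Checks: |UM| = 13.20 ✓; ∠(UM, MJ) = 90.00° ✓; |MJ| = 27.30 ✓; |SJ| = 74.70 ✓.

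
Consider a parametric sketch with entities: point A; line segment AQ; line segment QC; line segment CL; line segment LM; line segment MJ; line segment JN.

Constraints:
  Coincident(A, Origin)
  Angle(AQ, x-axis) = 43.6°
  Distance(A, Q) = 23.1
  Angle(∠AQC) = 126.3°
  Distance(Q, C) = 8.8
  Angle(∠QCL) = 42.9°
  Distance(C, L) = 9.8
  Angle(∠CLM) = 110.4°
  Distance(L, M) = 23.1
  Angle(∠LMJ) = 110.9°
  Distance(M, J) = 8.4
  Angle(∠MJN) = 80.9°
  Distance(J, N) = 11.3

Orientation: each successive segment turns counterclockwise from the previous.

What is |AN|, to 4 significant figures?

28.51

∠LMJ = 110.9° gives MJ at 13.10° from the x-axis; with |MJ| = 8.4, J = (31.00, -0.5564). ∠MJN = 80.9° gives JN at 112.2° from the x-axis; with |JN| = 11.3, N = (26.73, 9.906). Then |AN| = |N − A| = 28.51.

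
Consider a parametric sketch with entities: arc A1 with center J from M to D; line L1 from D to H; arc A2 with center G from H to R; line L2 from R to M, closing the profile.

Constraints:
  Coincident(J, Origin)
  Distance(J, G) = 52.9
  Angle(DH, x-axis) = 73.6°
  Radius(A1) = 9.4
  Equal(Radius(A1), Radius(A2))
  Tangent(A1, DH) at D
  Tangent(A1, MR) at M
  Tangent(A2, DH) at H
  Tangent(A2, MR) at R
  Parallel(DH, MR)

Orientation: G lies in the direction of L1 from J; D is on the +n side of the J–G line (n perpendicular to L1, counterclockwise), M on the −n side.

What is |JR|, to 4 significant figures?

53.73

Tangency of A1 to both parallel lines with radius 9.4 puts D and M at J ± 9.4·n: D = (-9.018, 2.654), M = (9.018, -2.654). Equal radii place H and R the same way about G: H = G + 9.4·n = (5.918, 53.40), R = G − 9.4·n = (23.95, 48.09). Then |JR| = |R − J| = 53.73.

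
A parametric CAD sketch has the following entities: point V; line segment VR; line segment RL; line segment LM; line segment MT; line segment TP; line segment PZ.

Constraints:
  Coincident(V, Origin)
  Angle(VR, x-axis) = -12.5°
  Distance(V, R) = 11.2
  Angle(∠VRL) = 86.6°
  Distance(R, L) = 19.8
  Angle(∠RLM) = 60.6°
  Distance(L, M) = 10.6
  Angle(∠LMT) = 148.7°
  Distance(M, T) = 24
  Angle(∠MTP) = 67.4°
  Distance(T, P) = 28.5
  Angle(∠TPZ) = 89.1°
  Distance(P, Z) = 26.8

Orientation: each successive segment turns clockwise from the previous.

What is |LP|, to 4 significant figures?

30.36

V is at the origin; VR runs at -12.5° with length 11.2, so R = (10.93, -2.424). ∠VRL = 86.6° gives RL at -105.9° from the x-axis; with |RL| = 19.8, L = (5.510, -21.47). ∠RLM = 60.6° gives LM at 134.7° from the x-axis; with |LM| = 10.6, M = (-1.946, -13.93). ∠LMT = 148.7° gives MT at 103.4° from the x-axis; with |MT| = 24.0, T = (-7.508, 9.414). ∠MTP = 67.4° gives TP at -9.200° from the x-axis; with |TP| = 28.5, P = (20.63, 4.858). Then |LP| = |P − L| = 30.36.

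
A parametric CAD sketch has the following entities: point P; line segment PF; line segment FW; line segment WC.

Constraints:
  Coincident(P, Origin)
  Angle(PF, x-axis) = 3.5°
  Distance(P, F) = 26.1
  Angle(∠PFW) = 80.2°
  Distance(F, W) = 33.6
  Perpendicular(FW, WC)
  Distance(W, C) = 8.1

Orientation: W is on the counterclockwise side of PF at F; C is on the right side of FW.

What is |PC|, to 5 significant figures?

44.653

P is at the origin; PF runs at 3.5° with length 26.1, so F = 26.1·(cos 3.5°, sin 3.5°) = (26.051, 1.5934). ∠PFW = 80.2°, so FW runs at 3.5° + (180° − 80.2°) = 103.30° from the x-axis; with |FW| = 33.6, W = F + 33.6·(cos 103.30°, sin 103.30°) = (18.322, 34.292). FW is perpendicular to WC; with |WC| = 8.1 on the right of FW, C = W + 8.1·(0.97318, 0.23005) = (26.204, 36.156). Then |PC| = |C − P| = 44.653.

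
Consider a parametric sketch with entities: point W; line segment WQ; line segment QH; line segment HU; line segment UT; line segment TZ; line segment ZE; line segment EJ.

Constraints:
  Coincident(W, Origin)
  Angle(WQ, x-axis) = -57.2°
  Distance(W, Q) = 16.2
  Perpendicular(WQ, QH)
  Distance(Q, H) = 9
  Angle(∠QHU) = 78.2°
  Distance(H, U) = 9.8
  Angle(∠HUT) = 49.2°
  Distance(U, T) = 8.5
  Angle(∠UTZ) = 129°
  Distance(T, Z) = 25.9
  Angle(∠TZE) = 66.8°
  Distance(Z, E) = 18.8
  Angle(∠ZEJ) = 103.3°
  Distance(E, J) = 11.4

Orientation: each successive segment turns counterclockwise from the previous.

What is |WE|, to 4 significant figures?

35.66

W is at the origin; WQ runs at -57.2° with length 16.2, so Q = (8.776, -13.62). WQ is perpendicular to QH, so QH runs at 32.80°; with |QH| = 9.0, H = (16.34, -8.742). ∠QHU = 78.2° gives HU at 134.6° from the x-axis; with |HU| = 9.8, U = (9.460, -1.764). ∠HUT = 49.2° gives UT at -94.60° from the x-axis; with |UT| = 8.5, T = (8.778, -10.24). ∠UTZ = 129.0° gives TZ at -43.60° from the x-axis; with |TZ| = 25.9, Z = (27.53, -28.10). ∠TZE = 66.8° gives ZE at 69.60° from the x-axis; with |ZE| = 18.8, E = (34.09, -10.48). Then |WE| = |E − W| = 35.66.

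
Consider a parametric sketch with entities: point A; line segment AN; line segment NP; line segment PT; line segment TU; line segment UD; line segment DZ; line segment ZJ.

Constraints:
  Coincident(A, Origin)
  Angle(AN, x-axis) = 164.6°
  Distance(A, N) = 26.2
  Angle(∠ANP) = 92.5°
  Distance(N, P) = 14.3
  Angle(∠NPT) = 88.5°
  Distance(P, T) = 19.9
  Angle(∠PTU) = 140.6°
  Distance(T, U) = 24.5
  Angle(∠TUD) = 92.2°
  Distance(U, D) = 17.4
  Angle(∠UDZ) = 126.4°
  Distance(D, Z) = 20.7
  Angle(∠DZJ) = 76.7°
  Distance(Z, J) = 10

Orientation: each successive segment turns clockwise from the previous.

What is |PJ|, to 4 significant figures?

21.87

A is at the origin; AN runs at 164.6° with length 26.2, so N = (-25.26, 6.958). ∠ANP = 92.5° gives NP at 77.10° from the x-axis; with |NP| = 14.3, P = (-22.07, 20.90). ∠NPT = 88.5° gives PT at -14.40° from the x-axis; with |PT| = 19.9, T = (-2.792, 15.95). ∠PTU = 140.6° gives TU at -53.80° from the x-axis; with |TU| = 24.5, U = (11.68, -3.823). ∠TUD = 92.2° gives UD at -141.6° from the x-axis; with |UD| = 17.4, D = (-1.958, -14.63). ∠UDZ = 126.4° gives DZ at 164.8° from the x-axis; with |DZ| = 20.7, Z = (-21.93, -9.203). ∠DZJ = 76.7° gives ZJ at 61.50° from the x-axis; with |ZJ| = 10.0, J = (-17.16, -0.4153). Then |PJ| = |J − P| = 21.87.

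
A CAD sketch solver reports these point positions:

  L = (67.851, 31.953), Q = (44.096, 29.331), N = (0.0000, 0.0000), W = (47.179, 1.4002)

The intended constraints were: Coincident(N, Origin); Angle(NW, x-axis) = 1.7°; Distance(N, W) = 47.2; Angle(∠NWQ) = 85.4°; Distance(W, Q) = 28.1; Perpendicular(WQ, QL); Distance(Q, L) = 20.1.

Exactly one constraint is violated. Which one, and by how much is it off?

Distance(Q, L) = 20.1 — off by 3.80.

N = (0.00, 0.00) ✓; NW at 1.700° ✓; |NW| = 47.20 ✓; ∠NWQ = 85.40° ✓; |WQ| = 28.10 ✓; ∠(WQ, QL) = 90.00° ✓; |QL| = 23.90 ✗.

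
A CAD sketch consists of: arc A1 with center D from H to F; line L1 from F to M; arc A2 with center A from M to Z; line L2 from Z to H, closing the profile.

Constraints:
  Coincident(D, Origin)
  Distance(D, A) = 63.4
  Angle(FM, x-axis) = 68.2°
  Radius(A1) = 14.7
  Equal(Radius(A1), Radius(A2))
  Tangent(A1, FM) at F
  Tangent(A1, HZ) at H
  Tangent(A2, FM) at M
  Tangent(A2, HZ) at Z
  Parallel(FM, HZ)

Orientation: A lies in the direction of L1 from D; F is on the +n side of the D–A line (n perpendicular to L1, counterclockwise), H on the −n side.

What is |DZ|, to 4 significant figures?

65.08

The slot axis is L1's direction at 68.2°, so u = (cos 68.2°, sin 68.2°) = (0.3714, 0.9285) and n = (−sin 68.2°, cos 68.2°) = (-0.9285, 0.3714). D is at the origin and A lies 63.4 along u from D, so A = 63.4·u = (23.54, 58.87). Tangency of A1 to both parallel lines with radius 14.7 puts F and H at D ± 14.7·n: F = (-13.65, 5.459), H = (13.65, -5.459). Equal radii place M and Z the same way about A: M = A + 14.7·n = (9.896, 64.33), Z = A − 14.7·n = (37.19, 53.41). Then |DZ| = |Z − D| = 65.08.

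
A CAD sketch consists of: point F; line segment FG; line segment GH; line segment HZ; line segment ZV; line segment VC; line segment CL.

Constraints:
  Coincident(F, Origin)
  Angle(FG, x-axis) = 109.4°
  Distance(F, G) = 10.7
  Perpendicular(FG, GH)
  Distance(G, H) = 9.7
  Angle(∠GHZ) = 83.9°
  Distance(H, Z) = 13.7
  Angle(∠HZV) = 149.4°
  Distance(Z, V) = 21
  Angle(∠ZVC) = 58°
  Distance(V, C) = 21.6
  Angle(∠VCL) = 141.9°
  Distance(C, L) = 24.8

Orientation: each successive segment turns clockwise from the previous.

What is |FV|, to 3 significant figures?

20.2

F is at the origin; FG runs at 109.4° with length 10.7, so G = (-3.55, 10.1). FG ⟂ GH, so GH runs at 19.4°; with |GH| = 9.7, H = (5.60, 13.3). ∠GHZ = 83.9° gives HZ at -76.7° from the x-axis; with |HZ| = 13.7, Z = (8.75, -0.0181). ∠HZV = 149.4° gives ZV at -107° from the x-axis; with |ZV| = 21.0, V = (2.50, -20.1). Then |FV| = |V − F| = 20.2.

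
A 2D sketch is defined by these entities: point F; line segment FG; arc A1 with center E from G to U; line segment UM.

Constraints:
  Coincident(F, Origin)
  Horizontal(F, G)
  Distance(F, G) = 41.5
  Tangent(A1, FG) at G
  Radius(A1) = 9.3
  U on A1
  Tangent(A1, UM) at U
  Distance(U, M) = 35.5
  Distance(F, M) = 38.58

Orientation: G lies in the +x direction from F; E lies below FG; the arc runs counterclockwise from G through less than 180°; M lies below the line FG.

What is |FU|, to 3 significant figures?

33.8

F is at the origin; FG is horizontal with |FG| = 41.5 and G on the +x side, so G = (41.5, 0.00). Since A1 is tangent to FG there, EG ⟂ FG, so E = G + (0, -9.3) = (41.5, -9.30). Since EU ⟂ UM (tangency), |EM| = √(9.3² + 35.5²) = 36.7 regardless of where U sits on A1. So M lies on both circle(F, 38.58) and circle(E, 36.7); the below-FG intersection is M = (15.6, -35.3). U is the foot of the tangent from M: U = (33.5, -4.62).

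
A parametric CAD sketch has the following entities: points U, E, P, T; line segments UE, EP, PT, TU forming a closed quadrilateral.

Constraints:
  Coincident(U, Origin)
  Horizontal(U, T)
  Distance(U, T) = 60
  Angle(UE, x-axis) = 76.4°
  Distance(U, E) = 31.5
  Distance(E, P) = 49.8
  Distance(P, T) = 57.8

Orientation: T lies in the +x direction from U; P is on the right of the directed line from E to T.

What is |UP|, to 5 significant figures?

19.909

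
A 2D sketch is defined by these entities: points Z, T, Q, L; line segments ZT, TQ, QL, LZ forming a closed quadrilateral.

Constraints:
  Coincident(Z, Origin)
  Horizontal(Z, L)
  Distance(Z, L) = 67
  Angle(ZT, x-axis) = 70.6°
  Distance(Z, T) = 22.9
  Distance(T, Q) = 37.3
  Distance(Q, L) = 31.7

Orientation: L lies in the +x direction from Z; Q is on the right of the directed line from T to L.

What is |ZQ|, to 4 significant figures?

35.61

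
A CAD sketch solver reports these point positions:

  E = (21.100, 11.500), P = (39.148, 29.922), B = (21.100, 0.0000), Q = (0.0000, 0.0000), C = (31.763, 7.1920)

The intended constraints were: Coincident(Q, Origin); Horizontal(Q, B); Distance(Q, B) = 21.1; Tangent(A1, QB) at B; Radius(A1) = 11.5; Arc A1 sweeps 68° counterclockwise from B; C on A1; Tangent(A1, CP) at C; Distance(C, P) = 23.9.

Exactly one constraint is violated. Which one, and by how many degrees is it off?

Tangent(A1, CP) at C — off by 4.00°.

Q = (0.00, 0.00) ✓; Q.y = 0.00, B.y = 0.00 ✓; |QB| = 21.10 ✓; ∠(EB, BQ) = 90.00° ✓; |EB| = 11.50 ✓; bearing(E→C) − bearing(E→B) = 68.00° ✓; |EC| = 11.50 ✓; ∠(EC, CP) = 86.00° ✗; |CP| = 23.90 ✓.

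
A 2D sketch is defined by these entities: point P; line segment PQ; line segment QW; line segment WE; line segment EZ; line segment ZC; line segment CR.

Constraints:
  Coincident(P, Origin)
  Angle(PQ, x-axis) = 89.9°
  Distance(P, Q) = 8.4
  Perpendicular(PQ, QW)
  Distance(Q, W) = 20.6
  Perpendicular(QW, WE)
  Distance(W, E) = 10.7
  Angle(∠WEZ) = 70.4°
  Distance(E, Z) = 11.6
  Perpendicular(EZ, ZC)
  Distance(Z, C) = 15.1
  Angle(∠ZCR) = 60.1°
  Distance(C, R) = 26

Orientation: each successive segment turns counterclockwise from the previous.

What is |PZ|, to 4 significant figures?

9.802

P is at the origin; PQ runs at 89.9° with length 8.4, so Q = (0.01466, 8.400). The perpendicularity gives QW at right angles to PQ, so QW runs at 179.9°; with |QW| = 20.6, W = (-20.59, 8.436). The perpendicularity gives WE at right angles to QW, so WE runs at -90.10°; with |WE| = 10.7, E = (-20.60, -2.264). ∠WEZ = 70.4° gives EZ at 19.50° from the x-axis; with |EZ| = 11.6, Z = (-9.669, 1.608). Then |PZ| = |Z − P| = 9.802.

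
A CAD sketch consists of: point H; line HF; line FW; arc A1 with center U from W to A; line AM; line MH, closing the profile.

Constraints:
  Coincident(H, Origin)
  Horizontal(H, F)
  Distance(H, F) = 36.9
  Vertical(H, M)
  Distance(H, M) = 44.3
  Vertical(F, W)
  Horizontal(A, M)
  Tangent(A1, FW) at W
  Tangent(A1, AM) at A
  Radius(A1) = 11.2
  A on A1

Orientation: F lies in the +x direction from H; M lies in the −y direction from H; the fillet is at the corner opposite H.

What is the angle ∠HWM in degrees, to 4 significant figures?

58.78°

H is at the origin; HF is horizontal with |HF| = 36.9 and F on the +x side, so F = (36.90, 0.000). H and M share the same x with |HM| = 44.3 and M on the −y side, so M = (0.000, -44.30). The virtual corner opposite H is at (36.90, -44.30). Since A1 is tangent to FW there, UW ⟂ FW and the tangent condition forces UA to be normal to AM, with radius 11.2, so the center U sits 11.2 in from both sides at U = (25.70, -33.10). That places the tangent points at W = (36.90, -33.10) on FW and A = (25.70, -44.30) on AM. Then cos ∠HWM = WH·WM / (|WH||WM|), giving 58.78°.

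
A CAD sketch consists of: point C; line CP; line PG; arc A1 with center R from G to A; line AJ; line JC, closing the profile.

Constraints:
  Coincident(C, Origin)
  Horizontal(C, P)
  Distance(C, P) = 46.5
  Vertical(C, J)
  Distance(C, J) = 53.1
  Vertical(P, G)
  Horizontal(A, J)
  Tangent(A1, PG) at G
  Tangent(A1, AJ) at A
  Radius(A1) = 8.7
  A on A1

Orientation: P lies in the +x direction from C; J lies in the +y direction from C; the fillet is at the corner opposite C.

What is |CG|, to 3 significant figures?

64.3

The virtual corner opposite C is at (46.5, 53.1). Since A1 is tangent to PG there, RG ⟂ PG and tangency of A1 to AJ means the radius RA is perpendicular to AJ, with radius 8.7, so the center R sits 8.7 in from both sides at R = (37.8, 44.4). That places the tangent points at G = (46.5, 44.4) on PG and A = (37.8, 53.1) on AJ. Then |CG| = |G − C| = 64.3.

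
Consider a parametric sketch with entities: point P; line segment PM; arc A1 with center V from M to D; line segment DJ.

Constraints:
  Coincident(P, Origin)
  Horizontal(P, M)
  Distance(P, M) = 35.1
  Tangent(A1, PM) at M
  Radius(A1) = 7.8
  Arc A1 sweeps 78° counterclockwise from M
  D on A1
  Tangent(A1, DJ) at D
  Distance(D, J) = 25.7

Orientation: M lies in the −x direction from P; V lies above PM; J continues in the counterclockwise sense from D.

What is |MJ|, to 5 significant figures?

33.897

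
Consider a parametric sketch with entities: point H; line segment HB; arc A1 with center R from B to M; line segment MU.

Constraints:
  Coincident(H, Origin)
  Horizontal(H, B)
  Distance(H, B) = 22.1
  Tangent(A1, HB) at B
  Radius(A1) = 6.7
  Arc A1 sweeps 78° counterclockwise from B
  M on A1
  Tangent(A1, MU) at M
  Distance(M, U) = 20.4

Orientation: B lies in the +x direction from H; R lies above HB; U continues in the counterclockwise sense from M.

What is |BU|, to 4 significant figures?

27.47

H is at the origin; H and B share the same y with |HB| = 22.1 and B on the +x side, so B = (22.10, 0.000). Since A1 is tangent to HB there, RB ⟂ HB, so R = B + (0, 6.7) = (22.10, 6.700). On A1, B sits at bearing -90° from R; a 78° counterclockwise sweep puts M at bearing -12°, so M = R + 6.7·(cos -12°, sin -12°) = (28.65, 5.307). The tangent condition forces RM to be normal to MU, so MU runs along (−sin -12°, cos -12°); with |MU| = 20.4, U = (32.89, 25.26). Then |BU| = |U − B| = 27.47.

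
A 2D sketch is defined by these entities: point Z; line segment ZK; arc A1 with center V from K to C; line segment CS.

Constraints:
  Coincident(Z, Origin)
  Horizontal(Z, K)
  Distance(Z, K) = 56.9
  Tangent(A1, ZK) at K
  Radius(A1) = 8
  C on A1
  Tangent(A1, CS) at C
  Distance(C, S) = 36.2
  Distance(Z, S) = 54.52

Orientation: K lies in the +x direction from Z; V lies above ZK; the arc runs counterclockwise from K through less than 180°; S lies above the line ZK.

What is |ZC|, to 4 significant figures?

64.10

Checks: Z = (0.00, 0.00) ✓; |VC| = 8.000 ✓; ∠(VC, CS) = 90.00° ✓; |CS| = 36.20 ✓; |ZS| = 54.52 ✓.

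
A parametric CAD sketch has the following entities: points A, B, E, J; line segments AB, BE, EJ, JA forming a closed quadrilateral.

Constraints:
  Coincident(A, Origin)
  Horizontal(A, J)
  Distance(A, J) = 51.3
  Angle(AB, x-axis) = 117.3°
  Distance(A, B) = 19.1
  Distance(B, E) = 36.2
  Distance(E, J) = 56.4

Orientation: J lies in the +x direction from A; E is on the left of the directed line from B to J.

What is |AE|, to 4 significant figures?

46.42

A is at the origin; AJ is horizontal with |AJ| = 51.3 and J in +x, so J = (51.3, 0). AB runs at 117.3° with |AB| = 19.1, so B = (-8.760, 16.97). E is determined by |BE| = 36.2 and |EJ| = 56.4 together: it lies at the intersection of circle(B, 36.2) and circle(J, 56.4). With |BJ| = 62.41, the foot of the radical line on BJ is 16.22 from B and the perpendicular offset is √(36.2² − 16.22²) = 32.36. Taking the left-of-BJ solution: E = (15.65, 43.70).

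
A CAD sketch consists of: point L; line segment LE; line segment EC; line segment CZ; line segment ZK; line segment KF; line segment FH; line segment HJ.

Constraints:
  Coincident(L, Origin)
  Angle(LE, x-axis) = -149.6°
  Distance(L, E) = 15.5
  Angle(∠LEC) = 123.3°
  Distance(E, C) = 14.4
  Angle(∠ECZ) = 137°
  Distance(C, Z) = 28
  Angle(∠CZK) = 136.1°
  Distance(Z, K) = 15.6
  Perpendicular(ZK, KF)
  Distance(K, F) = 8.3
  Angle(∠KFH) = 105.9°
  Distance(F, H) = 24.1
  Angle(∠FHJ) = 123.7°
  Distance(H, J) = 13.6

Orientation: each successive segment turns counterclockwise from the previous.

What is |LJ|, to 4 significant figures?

38.10

L is at the origin; LE runs at -149.6° with length 15.5, so E = (-13.37, -7.844). ∠LEC = 123.3° gives EC at -92.90° from the x-axis; with |EC| = 14.4, C = (-14.10, -22.23). ∠ECZ = 137.0° gives CZ at -49.90° from the x-axis; with |CZ| = 28.0, Z = (3.938, -43.64). ∠CZK = 136.1° gives ZK at -6.000° from the x-axis; with |ZK| = 15.6, K = (19.45, -45.27). The perpendicularity gives KF at right angles to ZK, so KF runs at 84.00°; with |KF| = 8.3, F = (20.32, -37.02). ∠KFH = 105.9° gives FH at 158.1° from the x-axis; with |FH| = 24.1, H = (-2.041, -28.03). ∠FHJ = 123.7° gives HJ at -145.6° from the x-axis; with |HJ| = 13.6, J = (-13.26, -35.71). Then |LJ| = |J − L| = 38.10.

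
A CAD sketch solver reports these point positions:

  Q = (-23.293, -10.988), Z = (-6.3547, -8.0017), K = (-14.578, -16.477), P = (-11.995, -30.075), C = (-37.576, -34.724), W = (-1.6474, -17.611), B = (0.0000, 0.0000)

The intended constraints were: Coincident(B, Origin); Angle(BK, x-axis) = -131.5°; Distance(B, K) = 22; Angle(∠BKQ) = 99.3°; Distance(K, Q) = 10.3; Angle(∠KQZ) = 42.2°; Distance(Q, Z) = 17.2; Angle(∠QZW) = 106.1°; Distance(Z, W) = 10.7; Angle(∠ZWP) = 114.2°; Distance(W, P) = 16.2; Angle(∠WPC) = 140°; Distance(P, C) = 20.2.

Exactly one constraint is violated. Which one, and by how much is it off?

Distance(P, C) = 20.2 — off by 5.80.

B = (0.00, 0.00) ✓; BK at -131.5° ✓; |BK| = 22.00 ✓; ∠BKQ = 99.30° ✓; |KQ| = 10.30 ✓; ∠KQZ = 42.20° ✓; |QZ| = 17.20 ✓; ∠QZW = 106.1° ✓; |ZW| = 10.70 ✓; ∠ZWP = 114.2° ✓; |WP| = 16.20 ✓; ∠WPC = 140.0° ✓; |PC| = 26.00 ✗.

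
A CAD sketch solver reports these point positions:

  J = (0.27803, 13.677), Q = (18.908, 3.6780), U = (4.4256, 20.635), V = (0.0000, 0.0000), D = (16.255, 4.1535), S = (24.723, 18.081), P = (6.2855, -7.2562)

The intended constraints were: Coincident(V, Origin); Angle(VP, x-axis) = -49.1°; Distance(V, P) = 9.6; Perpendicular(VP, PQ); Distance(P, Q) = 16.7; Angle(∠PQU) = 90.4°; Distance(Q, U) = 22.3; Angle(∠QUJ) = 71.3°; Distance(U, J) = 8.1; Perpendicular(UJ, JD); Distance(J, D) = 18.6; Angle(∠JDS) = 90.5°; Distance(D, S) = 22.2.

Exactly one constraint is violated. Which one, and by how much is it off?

Distance(D, S) = 22.2 — off by 5.90.

V = (0.00, 0.00) ✓; VP at -49.10° ✓; |VP| = 9.600 ✓; ∠(VP, PQ) = 90.00° ✓; |PQ| = 16.70 ✓; ∠PQU = 90.40° ✓; |QU| = 22.30 ✓; ∠QUJ = 71.30° ✓; |UJ| = 8.100 ✓; ∠(UJ, JD) = 90.00° ✓; |JD| = 18.60 ✓; ∠JDS = 90.50° ✓; |DS| = 16.30 ✗.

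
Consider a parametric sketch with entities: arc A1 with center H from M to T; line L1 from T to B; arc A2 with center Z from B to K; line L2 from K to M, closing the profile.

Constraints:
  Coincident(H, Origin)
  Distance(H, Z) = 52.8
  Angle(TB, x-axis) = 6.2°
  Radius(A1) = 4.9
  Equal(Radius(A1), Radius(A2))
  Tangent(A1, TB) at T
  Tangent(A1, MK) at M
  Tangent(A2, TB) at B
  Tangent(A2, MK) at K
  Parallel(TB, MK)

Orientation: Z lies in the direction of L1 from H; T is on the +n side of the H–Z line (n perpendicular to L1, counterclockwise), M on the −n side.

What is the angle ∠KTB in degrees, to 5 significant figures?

10.515°

The slot axis is L1's direction at 6.2°, so u = (cos 6.2°, sin 6.2°) = (0.99415, 0.10800) and n = (−sin 6.2°, cos 6.2°) = (-0.10800, 0.99415). H is at the origin and Z lies 52.8 along u from H, so Z = 52.8·u = (52.491, 5.7024). Tangency of A1 to both parallel lines with radius 4.9 puts T and M at H ± 4.9·n: T = (-0.52920, 4.8713), M = (0.52920, -4.8713). Equal radii place B and K the same way about Z: B = Z + 4.9·n = (51.962, 10.574), K = Z − 4.9·n = (53.020, 0.83103). Then cos ∠KTB = TK·TB / (|TK||TB|), giving 10.515°.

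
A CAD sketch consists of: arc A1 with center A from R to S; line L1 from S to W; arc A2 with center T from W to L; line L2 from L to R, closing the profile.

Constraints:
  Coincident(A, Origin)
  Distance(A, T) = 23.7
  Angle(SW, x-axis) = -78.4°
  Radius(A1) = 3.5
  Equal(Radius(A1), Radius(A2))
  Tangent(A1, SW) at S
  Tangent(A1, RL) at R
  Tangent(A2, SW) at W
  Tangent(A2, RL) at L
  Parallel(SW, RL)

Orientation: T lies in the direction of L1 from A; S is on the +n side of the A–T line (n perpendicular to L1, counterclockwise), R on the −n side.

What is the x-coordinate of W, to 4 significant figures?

8.194

Tangency of A1 to both parallel lines with radius 3.5 puts S and R at A ± 3.5·n: S = (3.429, 0.7038), R = (-3.429, -0.7038). Equal radii place W and L the same way about T: W = T + 3.5·n = (8.194, -22.51), L = T − 3.5·n = (1.337, -23.92). So W.x = 8.194.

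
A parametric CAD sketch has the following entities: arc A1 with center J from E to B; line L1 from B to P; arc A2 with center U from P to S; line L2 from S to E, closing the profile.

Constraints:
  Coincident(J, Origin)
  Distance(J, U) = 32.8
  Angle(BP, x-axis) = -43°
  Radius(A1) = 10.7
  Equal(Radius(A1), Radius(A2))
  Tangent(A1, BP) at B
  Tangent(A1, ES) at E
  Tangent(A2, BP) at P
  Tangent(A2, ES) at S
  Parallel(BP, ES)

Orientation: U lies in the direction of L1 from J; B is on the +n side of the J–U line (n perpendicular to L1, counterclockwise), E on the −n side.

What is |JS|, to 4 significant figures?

34.50

The slot axis is L1's direction at -43.0°, so u = (cos -43.0°, sin -43.0°) = (0.7314, -0.6820) and n = (−sin -43.0°, cos -43.0°) = (0.6820, 0.7314). J is at the origin and U lies 32.8 along u from J, so U = 32.8·u = (23.99, -22.37). Tangency of A1 to both parallel lines with radius 10.7 puts B and E at J ± 10.7·n: B = (7.297, 7.825), E = (-7.297, -7.825). Equal radii place P and S the same way about U: P = U + 10.7·n = (31.29, -14.54), S = U − 10.7·n = (16.69, -30.20). Then |JS| = |S − J| = 34.50.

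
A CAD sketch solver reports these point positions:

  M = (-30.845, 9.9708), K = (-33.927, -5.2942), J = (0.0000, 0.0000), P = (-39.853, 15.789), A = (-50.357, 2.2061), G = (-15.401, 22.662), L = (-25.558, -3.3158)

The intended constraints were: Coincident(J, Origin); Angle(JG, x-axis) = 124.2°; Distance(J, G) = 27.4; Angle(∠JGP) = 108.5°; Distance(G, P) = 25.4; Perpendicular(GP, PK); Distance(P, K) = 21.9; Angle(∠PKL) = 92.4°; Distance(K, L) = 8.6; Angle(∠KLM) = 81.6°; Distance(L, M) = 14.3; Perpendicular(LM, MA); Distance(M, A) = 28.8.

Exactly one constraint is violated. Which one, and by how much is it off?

Distance(M, A) = 28.8 — off by 7.80.

J = (0.00, 0.00) ✓; JG at 124.2° ✓; |JG| = 27.40 ✓; ∠JGP = 108.5° ✓; |GP| = 25.40 ✓; ∠(GP, PK) = 90.00° ✓; |PK| = 21.90 ✓; ∠PKL = 92.40° ✓; |KL| = 8.600 ✓; ∠KLM = 81.60° ✓; |LM| = 14.30 ✓; ∠(LM, MA) = 90.00° ✓; |MA| = 21.00 ✗.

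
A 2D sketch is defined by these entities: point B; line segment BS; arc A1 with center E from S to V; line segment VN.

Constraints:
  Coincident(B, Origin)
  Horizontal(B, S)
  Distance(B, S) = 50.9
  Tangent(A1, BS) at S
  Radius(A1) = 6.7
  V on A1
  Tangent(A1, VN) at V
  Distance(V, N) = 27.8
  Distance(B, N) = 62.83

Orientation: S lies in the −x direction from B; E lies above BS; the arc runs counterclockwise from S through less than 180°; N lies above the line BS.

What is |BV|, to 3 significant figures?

45.3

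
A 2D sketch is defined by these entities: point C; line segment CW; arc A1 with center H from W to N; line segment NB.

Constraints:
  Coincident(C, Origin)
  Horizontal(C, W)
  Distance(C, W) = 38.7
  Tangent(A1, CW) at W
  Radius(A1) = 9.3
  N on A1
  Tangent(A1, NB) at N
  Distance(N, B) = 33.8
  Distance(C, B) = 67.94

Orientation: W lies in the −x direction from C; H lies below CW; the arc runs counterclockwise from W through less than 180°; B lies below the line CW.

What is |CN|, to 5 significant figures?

48.398

Checks: |HN| = 9.300 ✓; ∠(HN, NB) = 90.00° ✓; |NB| = 33.80 ✓; |CB| = 67.94 ✓.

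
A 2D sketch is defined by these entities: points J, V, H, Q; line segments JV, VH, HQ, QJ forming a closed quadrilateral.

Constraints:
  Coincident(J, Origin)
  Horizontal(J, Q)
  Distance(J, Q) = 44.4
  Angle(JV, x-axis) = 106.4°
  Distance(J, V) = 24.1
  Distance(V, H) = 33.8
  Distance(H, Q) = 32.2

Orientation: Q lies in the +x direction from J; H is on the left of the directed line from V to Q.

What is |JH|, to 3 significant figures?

38.0

Checks: J.y = 0.00, Q.y = 0.00 ✓; |VH| = 33.80 ✓; |HQ| = 32.20 ✓.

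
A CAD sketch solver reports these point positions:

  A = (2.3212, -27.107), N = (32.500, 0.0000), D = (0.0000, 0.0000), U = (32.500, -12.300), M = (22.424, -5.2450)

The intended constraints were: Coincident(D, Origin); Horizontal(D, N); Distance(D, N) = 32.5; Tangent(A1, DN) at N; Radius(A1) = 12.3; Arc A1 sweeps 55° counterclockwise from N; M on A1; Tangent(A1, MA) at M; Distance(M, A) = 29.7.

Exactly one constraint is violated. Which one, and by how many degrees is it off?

Tangent(A1, MA) at M — off by 7.60°.

D = (0.00, 0.00) ✓; D.y = 0.00, N.y = 0.00 ✓; |DN| = 32.50 ✓; ∠(UN, ND) = 90.00° ✓; |UN| = 12.30 ✓; bearing(U→M) − bearing(U→N) = 55.00° ✓; |UM| = 12.30 ✓; ∠(UM, MA) = 97.60° ✗; |MA| = 29.70 ✓.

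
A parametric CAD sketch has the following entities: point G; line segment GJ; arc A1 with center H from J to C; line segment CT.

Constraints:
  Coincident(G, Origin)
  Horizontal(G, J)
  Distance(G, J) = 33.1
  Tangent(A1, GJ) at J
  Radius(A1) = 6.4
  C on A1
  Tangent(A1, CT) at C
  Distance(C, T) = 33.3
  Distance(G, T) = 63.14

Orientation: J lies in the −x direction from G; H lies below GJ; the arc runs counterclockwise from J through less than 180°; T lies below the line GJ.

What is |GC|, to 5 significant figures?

39.005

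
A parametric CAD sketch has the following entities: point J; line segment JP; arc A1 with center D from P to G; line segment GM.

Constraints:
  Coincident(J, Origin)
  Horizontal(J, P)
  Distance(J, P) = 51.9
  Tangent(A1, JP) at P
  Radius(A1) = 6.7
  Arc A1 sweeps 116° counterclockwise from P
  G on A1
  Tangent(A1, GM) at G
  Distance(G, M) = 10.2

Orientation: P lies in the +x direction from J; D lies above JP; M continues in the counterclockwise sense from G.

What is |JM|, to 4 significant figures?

56.66

J is at the origin; JP is horizontal with |JP| = 51.9 and P on the +x side, so P = (51.90, 0.000). The tangent condition forces DP to be normal to JP, so D = P + (0, 6.7) = (51.90, 6.700). On A1, P sits at bearing -90° from D; a 116° counterclockwise sweep puts G at bearing 26°, so G = D + 6.7·(cos 26°, sin 26°) = (57.92, 9.637). A1 meets GM tangentially, so DG is at right angles to GM, so GM runs along (−sin 26°, cos 26°); with |GM| = 10.2, M = (53.45, 18.80). Then |JM| = |M − J| = 56.66.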